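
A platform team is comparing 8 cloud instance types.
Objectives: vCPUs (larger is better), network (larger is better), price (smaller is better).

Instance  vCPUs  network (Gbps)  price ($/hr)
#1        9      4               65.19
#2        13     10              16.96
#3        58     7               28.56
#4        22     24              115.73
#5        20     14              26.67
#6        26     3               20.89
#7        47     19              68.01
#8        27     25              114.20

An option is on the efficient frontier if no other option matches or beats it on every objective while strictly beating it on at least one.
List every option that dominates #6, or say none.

none

#1: worse on vCPUs (9 vs 26).
#2: worse on vCPUs (13 vs 26).
#3: worse on price (28.56 vs 20.89).
#4: worse on vCPUs (22 vs 26).
#5: worse on vCPUs (20 vs 26).
#7: worse on price (68.01 vs 20.89).
#8: worse on price (114.20 vs 20.89).
No option dominates #6.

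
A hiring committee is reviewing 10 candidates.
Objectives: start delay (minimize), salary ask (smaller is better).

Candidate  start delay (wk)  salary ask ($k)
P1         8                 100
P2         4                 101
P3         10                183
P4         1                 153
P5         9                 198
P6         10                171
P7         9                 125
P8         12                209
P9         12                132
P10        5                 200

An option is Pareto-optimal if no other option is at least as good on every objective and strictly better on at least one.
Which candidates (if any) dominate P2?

none

P1: worse on start delay (8 vs 4).
P3: worse on start delay (10 vs 4).
P4: worse on salary ask (153 vs 101).
P5: worse on start delay (9 vs 4).
P6: worse on start delay (10 vs 4).
P7: worse on start delay (9 vs 4).
P8: worse on start delay (12 vs 4).
P9: worse on start delay (12 vs 4).
P10: worse on start delay (5 vs 4).
No option dominates P2.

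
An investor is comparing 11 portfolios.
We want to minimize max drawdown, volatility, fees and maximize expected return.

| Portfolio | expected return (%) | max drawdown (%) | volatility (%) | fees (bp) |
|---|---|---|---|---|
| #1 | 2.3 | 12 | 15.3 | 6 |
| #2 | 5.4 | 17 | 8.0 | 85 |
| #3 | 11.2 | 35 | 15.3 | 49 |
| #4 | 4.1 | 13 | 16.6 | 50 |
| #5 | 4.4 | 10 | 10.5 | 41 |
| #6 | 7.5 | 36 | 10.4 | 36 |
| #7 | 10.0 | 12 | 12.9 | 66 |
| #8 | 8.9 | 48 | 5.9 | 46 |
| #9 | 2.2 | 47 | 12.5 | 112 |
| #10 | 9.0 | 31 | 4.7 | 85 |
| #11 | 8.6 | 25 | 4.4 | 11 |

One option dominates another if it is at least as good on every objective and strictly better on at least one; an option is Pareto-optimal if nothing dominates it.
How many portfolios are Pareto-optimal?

#1: not dominated (best fees).
#2: not dominated.
#3: not dominated (best expected return).
#4: dominated by #5 (expected return 4.4≥4.1, max drawdown 10≤13, volatility 10.5≤16.6, fees 41≤50).
#5: not dominated (best max drawdown).
#6: dominated by #11 (expected return 8.6≥7.5, max drawdown 25≤36, volatility 4.4≤10.4, fees 11≤36).
#7: not dominated.
#8: not dominated.
#9: dominated by #2 (expected return 5.4≥2.2, max drawdown 17≤47, volatility 8.0≤12.5, fees 85≤112).
#10: not dominated.
#11: not dominated (best volatility).
Pareto-optimal: #1, #2, #3, #5, #7, #8, #10, #11 → 8.

8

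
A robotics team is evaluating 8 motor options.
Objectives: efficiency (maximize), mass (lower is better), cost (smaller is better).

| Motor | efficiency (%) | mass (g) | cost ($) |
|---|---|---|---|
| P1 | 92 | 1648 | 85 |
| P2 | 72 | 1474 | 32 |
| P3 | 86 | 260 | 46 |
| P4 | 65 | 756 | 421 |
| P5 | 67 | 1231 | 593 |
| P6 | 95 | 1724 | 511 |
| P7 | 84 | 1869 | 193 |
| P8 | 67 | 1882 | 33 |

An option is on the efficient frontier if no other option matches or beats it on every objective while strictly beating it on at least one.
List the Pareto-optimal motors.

P1: not dominated.
P2: not dominated (best cost).
P3: not dominated (best mass).
P4: dominated by P3 (efficiency 86≥65, mass 260≤756, cost 46≤421).
P5: dominated by P3 (efficiency 86≥67, mass 260≤1231, cost 46≤593).
P6: not dominated (best efficiency).
P7: dominated by P1 (efficiency 92≥84, mass 1648≤1869, cost 85≤193).
P8: dominated by P2 (efficiency 72≥67, mass 1474≤1882, cost 32≤33).

P1, P2, P3, P6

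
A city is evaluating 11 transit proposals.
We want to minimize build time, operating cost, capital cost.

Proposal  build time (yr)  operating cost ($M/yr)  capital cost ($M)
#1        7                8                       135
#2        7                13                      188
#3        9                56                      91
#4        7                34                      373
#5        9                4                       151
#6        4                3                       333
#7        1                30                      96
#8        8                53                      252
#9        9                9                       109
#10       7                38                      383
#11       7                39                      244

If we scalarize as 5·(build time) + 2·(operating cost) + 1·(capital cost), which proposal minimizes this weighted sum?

#1: 5·7 + 2·8 + 1·135 = 186
#2: 5·7 + 2·13 + 1·188 = 249
#3: 5·9 + 2·56 + 1·91 = 248
#4: 5·7 + 2·34 + 1·373 = 476
#5: 5·9 + 2·4 + 1·151 = 204
#6: 5·4 + 2·3 + 1·333 = 359
#7: 5·1 + 2·30 + 1·96 = 161
#8: 5·8 + 2·53 + 1·252 = 398
#9: 5·9 + 2·9 + 1·109 = 172
#10: 5·7 + 2·38 + 1·383 = 494
#11: 5·7 + 2·39 + 1·244 = 357
Lowest: #7 at 161.

#7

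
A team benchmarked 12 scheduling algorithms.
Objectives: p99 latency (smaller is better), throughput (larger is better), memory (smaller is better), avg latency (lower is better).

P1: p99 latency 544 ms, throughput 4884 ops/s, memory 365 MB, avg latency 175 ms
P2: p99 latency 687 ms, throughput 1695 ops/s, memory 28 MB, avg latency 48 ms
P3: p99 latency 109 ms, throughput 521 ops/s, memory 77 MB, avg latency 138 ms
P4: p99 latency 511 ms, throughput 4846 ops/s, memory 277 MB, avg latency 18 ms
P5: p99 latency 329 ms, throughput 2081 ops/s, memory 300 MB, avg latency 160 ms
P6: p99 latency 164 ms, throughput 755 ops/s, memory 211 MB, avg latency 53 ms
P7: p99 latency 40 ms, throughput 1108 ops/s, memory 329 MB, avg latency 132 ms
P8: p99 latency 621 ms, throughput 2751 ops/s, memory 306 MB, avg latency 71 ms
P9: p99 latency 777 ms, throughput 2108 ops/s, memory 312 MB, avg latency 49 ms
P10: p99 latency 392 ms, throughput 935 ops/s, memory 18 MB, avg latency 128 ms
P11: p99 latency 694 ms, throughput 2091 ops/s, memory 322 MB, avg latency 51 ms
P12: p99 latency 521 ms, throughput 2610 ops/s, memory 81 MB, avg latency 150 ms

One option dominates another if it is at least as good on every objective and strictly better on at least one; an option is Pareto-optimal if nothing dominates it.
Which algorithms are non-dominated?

P1, P2, P3, P4, P5, P6, P7, P10, P12

P1: not dominated (best throughput).
P2: not dominated.
P3: not dominated.
P4: not dominated (best avg latency).
P5: not dominated.
P6: not dominated.
P7: not dominated (best p99 latency).
P8: dominated by P4 (p99 latency 511≤621, throughput 4846≥2751, memory 277≤306, avg latency 18≤71).
P9: dominated by P4 (p99 latency 511≤777, throughput 4846≥2108, memory 277≤312, avg latency 18≤49).
P10: not dominated (best memory).
P11: dominated by P4 (p99 latency 511≤694, throughput 4846≥2091, memory 277≤322, avg latency 18≤51).
P12: not dominated.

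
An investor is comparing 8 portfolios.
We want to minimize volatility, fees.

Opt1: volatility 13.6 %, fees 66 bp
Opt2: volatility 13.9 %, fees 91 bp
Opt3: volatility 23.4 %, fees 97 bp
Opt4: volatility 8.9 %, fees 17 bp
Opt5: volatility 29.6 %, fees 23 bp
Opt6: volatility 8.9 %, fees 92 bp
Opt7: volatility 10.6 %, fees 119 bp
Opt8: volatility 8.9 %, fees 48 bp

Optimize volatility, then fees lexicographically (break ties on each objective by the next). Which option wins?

First minimize volatility: best is 8.9, kept {Opt4, Opt6, Opt8}.
Then minimize fees: best is 17, kept {Opt4}.

Opt4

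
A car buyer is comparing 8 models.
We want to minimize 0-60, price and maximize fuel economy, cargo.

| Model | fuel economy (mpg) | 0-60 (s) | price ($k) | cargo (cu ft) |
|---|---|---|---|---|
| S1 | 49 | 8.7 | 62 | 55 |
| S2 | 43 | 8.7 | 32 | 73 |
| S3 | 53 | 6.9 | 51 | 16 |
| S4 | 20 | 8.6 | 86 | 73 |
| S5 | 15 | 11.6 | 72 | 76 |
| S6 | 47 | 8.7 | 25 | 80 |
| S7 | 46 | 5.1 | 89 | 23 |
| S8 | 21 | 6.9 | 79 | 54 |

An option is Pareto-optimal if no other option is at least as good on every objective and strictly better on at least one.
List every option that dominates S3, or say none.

S1: worse on fuel economy (49 vs 53).
S2: worse on fuel economy (43 vs 53).
S4: worse on fuel economy (20 vs 53).
S5: worse on fuel economy (15 vs 53).
S6: worse on fuel economy (47 vs 53).
S7: worse on fuel economy (46 vs 53).
S8: worse on fuel economy (21 vs 53).
No option dominates S3.

none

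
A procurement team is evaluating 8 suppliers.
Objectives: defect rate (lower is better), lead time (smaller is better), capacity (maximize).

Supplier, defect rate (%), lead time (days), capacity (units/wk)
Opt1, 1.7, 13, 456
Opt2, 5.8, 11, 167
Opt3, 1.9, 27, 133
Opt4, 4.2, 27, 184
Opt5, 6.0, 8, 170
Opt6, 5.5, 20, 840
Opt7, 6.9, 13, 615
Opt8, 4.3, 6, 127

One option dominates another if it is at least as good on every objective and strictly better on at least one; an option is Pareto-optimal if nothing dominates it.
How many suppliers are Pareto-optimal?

6

Opt1: not dominated (best defect rate).
Opt2: not dominated.
Opt3: dominated by Opt1 (defect rate 1.7≤1.9, lead time 13≤27, capacity 456≥133).
Opt4: dominated by Opt1 (defect rate 1.7≤4.2, lead time 13≤27, capacity 456≥184).
Opt5: not dominated.
Opt6: not dominated (best capacity).
Opt7: not dominated.
Opt8: not dominated (best lead time).
Pareto-optimal: Opt1, Opt2, Opt5, Opt6, Opt7, Opt8 → 6.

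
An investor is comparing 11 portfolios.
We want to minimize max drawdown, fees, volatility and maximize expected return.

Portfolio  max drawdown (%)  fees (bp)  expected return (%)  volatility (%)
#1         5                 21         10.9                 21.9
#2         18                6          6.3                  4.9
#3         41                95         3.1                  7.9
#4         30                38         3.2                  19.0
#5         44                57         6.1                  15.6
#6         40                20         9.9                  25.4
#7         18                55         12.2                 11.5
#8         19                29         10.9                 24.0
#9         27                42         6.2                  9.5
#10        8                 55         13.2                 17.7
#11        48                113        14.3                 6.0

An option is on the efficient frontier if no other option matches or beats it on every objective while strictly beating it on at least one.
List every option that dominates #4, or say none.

#2: max drawdown 18≤30, fees 6≤38, expected return 6.3≥3.2, volatility 4.9≤19.0 — dominates #4.
Others (#1, #3, #5, #6, #7, #8, #9, #10, #11) are each worse than #4 on at least one objective.

#2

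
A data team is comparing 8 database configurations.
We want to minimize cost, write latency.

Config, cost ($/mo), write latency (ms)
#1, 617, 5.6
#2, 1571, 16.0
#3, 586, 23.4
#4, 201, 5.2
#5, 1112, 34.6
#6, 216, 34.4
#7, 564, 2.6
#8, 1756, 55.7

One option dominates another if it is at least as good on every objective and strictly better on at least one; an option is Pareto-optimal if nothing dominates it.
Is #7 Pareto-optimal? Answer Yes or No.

#1: worse on cost (617 vs 564).
#2: worse on cost (1571 vs 564).
#3: worse on cost (586 vs 564).
#4: worse on write latency (5.2 vs 2.6).
#5: worse on cost (1112 vs 564).
#6: worse on write latency (34.4 vs 2.6).
#8: worse on cost (1756 vs 564).
No option is at least as good as #7 on every objective and strictly better on one.

Yes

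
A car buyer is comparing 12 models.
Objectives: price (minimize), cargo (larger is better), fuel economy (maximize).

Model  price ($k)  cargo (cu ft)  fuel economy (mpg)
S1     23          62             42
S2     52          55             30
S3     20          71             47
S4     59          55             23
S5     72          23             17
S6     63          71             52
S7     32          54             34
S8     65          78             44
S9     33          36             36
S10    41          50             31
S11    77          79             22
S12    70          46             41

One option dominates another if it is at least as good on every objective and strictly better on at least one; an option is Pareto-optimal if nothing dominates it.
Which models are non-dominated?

S1: dominated by S3 (price 20≤23, cargo 71≥62, fuel economy 47≥42).
S2: dominated by S1 (price 23≤52, cargo 62≥55, fuel economy 42≥30).
S3: not dominated (best price).
S4: dominated by S1 (price 23≤59, cargo 62≥55, fuel economy 42≥23).
S5: dominated by S1 (price 23≤72, cargo 62≥23, fuel economy 42≥17).
S6: not dominated (best fuel economy).
S7: dominated by S1 (price 23≤32, cargo 62≥54, fuel economy 42≥34).
S8: not dominated.
S9: dominated by S1 (price 23≤33, cargo 62≥36, fuel economy 42≥36).
S10: dominated by S1 (price 23≤41, cargo 62≥50, fuel economy 42≥31).
S11: not dominated (best cargo).
S12: dominated by S1 (price 23≤70, cargo 62≥46, fuel economy 42≥41).

S3, S6, S8, S11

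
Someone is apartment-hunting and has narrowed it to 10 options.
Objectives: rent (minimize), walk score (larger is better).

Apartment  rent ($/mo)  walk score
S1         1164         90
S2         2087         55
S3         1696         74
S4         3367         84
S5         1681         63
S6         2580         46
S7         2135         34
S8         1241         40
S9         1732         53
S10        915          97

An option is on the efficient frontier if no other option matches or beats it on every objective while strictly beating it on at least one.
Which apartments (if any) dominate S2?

S1, S3, S5, S10

S1: rent 1164≤2087, walk score 90≥55 — dominates S2.
S3: rent 1696≤2087, walk score 74≥55 — dominates S2.
S5: rent 1681≤2087, walk score 63≥55 — dominates S2.
S10: rent 915≤2087, walk score 97≥55 — dominates S2.
Others (S4, S6, S7, S8, S9) are each worse than S2 on at least one objective.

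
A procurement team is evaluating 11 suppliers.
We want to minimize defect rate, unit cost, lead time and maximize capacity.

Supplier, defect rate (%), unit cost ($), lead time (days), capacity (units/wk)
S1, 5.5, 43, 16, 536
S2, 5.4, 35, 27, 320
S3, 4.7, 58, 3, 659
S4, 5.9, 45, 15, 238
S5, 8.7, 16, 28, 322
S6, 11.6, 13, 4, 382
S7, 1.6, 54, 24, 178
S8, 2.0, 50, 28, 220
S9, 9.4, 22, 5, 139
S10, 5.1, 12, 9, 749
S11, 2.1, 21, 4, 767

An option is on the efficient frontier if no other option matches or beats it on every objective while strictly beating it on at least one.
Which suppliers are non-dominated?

S3, S6, S7, S8, S10, S11

S1: dominated by S10 (defect rate 5.1≤5.5, unit cost 12≤43, lead time 9≤16, capacity 749≥536).
S2: dominated by S10 (defect rate 5.1≤5.4, unit cost 12≤35, lead time 9≤27, capacity 749≥320).
S3: not dominated (best lead time).
S4: dominated by S10 (defect rate 5.1≤5.9, unit cost 12≤45, lead time 9≤15, capacity 749≥238).
S5: dominated by S10 (defect rate 5.1≤8.7, unit cost 12≤16, lead time 9≤28, capacity 749≥322).
S6: not dominated.
S7: not dominated (best defect rate).
S8: not dominated.
S9: dominated by S11 (defect rate 2.1≤9.4, unit cost 21≤22, lead time 4≤5, capacity 767≥139).
S10: not dominated (best unit cost).
S11: not dominated (best capacity).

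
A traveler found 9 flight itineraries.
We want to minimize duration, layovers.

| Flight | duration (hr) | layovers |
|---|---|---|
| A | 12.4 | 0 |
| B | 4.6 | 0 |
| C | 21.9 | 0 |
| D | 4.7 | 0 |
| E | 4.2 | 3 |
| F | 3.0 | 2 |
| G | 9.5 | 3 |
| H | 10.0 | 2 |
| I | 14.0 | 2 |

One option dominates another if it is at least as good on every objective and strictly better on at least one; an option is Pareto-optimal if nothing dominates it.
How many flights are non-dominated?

A: dominated by B (duration 4.6≤12.4, layovers 0≤0).
B: not dominated.
C: dominated by A (duration 12.4≤21.9, layovers 0≤0).
D: dominated by B (duration 4.6≤4.7, layovers 0≤0).
E: dominated by F (duration 3.0≤4.2, layovers 2≤3).
F: not dominated (best duration).
G: dominated by B (duration 4.6≤9.5, layovers 0≤3).
H: dominated by B (duration 4.6≤10.0, layovers 0≤2).
I: dominated by A (duration 12.4≤14.0, layovers 0≤2).
Pareto-optimal: B, F → 2.

2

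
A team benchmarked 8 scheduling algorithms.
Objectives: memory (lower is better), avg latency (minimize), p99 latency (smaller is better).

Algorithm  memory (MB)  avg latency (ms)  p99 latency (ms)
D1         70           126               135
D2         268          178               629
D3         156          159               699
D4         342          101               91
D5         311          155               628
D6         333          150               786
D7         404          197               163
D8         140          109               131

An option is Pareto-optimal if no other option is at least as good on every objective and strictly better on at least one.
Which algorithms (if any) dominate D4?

D1: worse on avg latency (126 vs 101).
D2: worse on avg latency (178 vs 101).
D3: worse on avg latency (159 vs 101).
D5: worse on avg latency (155 vs 101).
D6: worse on avg latency (150 vs 101).
D7: worse on memory (404 vs 342).
D8: worse on avg latency (109 vs 101).
No option dominates D4.

none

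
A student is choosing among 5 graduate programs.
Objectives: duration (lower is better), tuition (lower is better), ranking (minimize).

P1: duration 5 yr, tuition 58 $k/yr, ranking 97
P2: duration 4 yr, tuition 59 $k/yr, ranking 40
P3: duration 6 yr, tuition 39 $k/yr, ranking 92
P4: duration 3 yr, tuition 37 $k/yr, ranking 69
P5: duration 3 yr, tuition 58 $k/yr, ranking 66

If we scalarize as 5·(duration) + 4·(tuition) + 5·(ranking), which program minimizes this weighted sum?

P1: 5·5 + 4·58 + 5·97 = 742
P2: 5·4 + 4·59 + 5·40 = 456
P3: 5·6 + 4·39 + 5·92 = 646
P4: 5·3 + 4·37 + 5·69 = 508
P5: 5·3 + 4·58 + 5·66 = 577
Lowest: P2 at 456.

P2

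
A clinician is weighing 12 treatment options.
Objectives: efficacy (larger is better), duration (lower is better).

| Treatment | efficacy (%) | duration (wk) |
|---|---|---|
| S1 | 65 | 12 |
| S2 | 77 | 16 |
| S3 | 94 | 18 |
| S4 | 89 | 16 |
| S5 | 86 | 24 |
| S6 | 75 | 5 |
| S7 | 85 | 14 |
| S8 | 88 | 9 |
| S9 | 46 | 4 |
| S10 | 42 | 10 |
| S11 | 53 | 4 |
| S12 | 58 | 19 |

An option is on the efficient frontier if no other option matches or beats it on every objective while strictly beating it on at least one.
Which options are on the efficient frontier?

S1: dominated by S6 (efficacy 75≥65, duration 5≤12).
S2: dominated by S4 (efficacy 89≥77, duration 16≤16).
S3: not dominated (best efficacy).
S4: not dominated.
S5: dominated by S3 (efficacy 94≥86, duration 18≤24).
S6: not dominated.
S7: dominated by S8 (efficacy 88≥85, duration 9≤14).
S8: not dominated.
S9: dominated by S11 (efficacy 53≥46, duration 4≤4).
S10: dominated by S6 (efficacy 75≥42, duration 5≤10).
S11: not dominated.
S12: dominated by S1 (efficacy 65≥58, duration 12≤19).

S3, S4, S6, S8, S11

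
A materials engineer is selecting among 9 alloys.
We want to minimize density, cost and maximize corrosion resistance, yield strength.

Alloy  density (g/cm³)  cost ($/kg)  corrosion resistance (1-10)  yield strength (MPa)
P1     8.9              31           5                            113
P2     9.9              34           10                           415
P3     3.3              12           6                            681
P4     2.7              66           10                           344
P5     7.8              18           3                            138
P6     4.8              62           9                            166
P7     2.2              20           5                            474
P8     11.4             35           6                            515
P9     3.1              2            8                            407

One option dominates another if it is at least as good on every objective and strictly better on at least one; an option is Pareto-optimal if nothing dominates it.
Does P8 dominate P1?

No

P8 vs P1: P8 is worse on density (11.4 vs 8.9), so it does not dominate P1.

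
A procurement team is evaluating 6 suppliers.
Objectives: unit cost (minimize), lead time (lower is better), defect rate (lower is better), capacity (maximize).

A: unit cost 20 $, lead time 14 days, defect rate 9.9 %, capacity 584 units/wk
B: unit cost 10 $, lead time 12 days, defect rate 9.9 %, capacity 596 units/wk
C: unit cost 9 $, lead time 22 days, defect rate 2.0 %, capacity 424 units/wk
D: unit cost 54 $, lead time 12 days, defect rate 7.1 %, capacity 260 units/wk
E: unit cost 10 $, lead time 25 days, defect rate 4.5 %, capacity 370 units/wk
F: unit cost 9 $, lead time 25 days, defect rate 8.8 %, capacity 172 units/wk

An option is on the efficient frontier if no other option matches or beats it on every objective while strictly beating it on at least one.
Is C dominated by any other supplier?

A: worse on unit cost (20 vs 9).
B: worse on unit cost (10 vs 9).
D: worse on unit cost (54 vs 9).
E: worse on unit cost (10 vs 9).
F: worse on lead time (25 vs 22).
No option is at least as good as C on every objective and strictly better on one.

No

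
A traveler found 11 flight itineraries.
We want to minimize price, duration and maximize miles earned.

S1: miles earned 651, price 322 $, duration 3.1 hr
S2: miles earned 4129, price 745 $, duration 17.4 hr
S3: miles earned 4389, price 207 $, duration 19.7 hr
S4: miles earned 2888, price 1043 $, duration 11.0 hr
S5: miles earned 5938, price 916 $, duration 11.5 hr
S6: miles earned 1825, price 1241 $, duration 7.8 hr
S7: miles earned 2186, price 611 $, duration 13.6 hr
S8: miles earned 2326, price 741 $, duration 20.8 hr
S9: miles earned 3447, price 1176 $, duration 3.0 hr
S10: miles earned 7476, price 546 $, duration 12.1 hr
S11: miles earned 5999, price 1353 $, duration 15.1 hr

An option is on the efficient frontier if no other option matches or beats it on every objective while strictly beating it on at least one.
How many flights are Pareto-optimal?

S1: not dominated.
S2: dominated by S10 (miles earned 7476≥4129, price 546≤745, duration 12.1≤17.4).
S3: not dominated (best price).
S4: not dominated.
S5: not dominated.
S6: dominated by S9 (miles earned 3447≥1825, price 1176≤1241, duration 3.0≤7.8).
S7: dominated by S10 (miles earned 7476≥2186, price 546≤611, duration 12.1≤13.6).
S8: dominated by S3 (miles earned 4389≥2326, price 207≤741, duration 19.7≤20.8).
S9: not dominated (best duration).
S10: not dominated (best miles earned).
S11: dominated by S10 (miles earned 7476≥5999, price 546≤1353, duration 12.1≤15.1).
Pareto-optimal: S1, S3, S4, S5, S9, S10 → 6.

6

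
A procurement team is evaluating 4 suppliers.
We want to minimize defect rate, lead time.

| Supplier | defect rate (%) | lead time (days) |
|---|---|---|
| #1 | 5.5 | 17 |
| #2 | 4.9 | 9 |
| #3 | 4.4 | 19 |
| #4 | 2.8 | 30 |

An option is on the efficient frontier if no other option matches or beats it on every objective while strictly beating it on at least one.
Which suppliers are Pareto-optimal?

#1: dominated by #2 (defect rate 4.9≤5.5, lead time 9≤17).
#2: not dominated (best lead time).
#3: not dominated.
#4: not dominated (best defect rate).

#2, #3, #4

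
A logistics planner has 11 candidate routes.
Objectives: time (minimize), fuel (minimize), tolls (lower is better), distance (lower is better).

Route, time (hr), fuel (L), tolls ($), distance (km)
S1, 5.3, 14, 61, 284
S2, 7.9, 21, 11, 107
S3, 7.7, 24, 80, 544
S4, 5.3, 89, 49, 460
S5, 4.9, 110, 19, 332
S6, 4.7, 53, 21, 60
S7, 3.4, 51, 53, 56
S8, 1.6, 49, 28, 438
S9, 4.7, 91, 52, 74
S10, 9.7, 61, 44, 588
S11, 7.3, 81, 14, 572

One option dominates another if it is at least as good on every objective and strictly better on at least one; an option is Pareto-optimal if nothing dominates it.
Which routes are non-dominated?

S1: not dominated (best fuel).
S2: not dominated (best tolls).
S3: dominated by S1 (time 5.3≤7.7, fuel 14≤24, tolls 61≤80, distance 284≤544).
S4: dominated by S6 (time 4.7≤5.3, fuel 53≤89, tolls 21≤49, distance 60≤460).
S5: not dominated.
S6: not dominated.
S7: not dominated (best distance).
S8: not dominated (best time).
S9: dominated by S6 (time 4.7≤4.7, fuel 53≤91, tolls 21≤52, distance 60≤74).
S10: dominated by S2 (time 7.9≤9.7, fuel 21≤61, tolls 11≤44, distance 107≤588).
S11: not dominated.

S1, S2, S5, S6, S7, S8, S11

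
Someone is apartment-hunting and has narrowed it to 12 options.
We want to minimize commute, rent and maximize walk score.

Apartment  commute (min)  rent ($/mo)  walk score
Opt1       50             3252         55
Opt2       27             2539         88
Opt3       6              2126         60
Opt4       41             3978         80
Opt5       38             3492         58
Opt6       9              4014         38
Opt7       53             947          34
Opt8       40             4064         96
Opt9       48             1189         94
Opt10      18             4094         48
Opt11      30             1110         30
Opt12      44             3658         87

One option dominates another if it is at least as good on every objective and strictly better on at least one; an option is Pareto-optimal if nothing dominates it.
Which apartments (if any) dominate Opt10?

Opt3

Opt3: commute 6≤18, rent 2126≤4094, walk score 60≥48 — dominates Opt10.
Others (Opt1, Opt2, Opt4, Opt5, Opt6, Opt7, Opt8, Opt9, Opt11, Opt12) are each worse than Opt10 on at least one objective.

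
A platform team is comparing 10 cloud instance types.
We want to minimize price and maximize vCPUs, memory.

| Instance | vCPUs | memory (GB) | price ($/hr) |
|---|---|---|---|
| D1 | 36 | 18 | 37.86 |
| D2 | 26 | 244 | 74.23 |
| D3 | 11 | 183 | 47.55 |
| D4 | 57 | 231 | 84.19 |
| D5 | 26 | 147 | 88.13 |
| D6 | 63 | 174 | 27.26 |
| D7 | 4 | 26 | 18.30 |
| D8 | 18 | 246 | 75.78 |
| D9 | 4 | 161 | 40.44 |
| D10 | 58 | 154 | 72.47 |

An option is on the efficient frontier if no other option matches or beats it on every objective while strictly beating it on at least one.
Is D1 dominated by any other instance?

Yes

D6 vs D1: vCPUs 63≥36, memory 174≥18, price 27.26≤37.86 — D6 is at least as good on every objective and strictly better on at least one, so D6 dominates D1.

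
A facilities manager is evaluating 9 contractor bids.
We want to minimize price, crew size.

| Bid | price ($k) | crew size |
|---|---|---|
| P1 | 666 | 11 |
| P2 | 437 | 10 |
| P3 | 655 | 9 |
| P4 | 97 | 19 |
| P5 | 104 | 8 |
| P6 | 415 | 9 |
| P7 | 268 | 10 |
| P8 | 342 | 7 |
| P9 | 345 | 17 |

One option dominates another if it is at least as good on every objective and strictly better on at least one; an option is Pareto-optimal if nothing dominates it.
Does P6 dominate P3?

P6 vs P3: price 415≤655, crew size 9≤9 — P6 is at least as good on every objective with at least one strict improvement.

Yes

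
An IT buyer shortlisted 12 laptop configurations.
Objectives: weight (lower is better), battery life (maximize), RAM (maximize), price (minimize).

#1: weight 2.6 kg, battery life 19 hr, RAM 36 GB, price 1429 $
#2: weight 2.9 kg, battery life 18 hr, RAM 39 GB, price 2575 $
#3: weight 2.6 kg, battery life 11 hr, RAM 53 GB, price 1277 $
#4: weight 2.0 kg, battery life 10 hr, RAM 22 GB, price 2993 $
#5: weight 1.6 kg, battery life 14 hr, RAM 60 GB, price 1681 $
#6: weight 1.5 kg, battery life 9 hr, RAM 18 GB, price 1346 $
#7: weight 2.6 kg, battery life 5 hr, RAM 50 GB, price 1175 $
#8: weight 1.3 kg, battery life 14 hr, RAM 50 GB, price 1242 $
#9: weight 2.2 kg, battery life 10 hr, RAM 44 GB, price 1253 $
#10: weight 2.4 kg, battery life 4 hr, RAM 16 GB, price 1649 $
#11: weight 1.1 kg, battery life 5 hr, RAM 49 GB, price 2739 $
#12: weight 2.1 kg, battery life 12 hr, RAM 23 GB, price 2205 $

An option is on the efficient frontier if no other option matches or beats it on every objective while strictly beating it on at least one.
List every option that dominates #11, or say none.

none

#1: worse on weight (2.6 vs 1.1).
#2: worse on weight (2.9 vs 1.1).
#3: worse on weight (2.6 vs 1.1).
#4: worse on weight (2.0 vs 1.1).
#5: worse on weight (1.6 vs 1.1).
#6: worse on weight (1.5 vs 1.1).
#7: worse on weight (2.6 vs 1.1).
#8: worse on weight (1.3 vs 1.1).
#9: worse on weight (2.2 vs 1.1).
#10: worse on weight (2.4 vs 1.1).
#12: worse on weight (2.1 vs 1.1).
No option dominates #11.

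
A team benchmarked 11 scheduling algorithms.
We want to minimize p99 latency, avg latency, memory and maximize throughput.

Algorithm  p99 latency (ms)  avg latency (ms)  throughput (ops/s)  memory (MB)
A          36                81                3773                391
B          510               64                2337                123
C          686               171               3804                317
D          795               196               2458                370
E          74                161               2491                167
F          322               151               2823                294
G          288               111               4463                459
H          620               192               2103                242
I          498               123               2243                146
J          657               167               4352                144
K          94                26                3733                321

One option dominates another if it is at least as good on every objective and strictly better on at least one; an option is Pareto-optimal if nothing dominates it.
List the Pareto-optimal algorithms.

A, B, E, F, G, I, J, K

A: not dominated (best p99 latency).
B: not dominated (best memory).
C: dominated by J (p99 latency 657≤686, avg latency 167≤171, throughput 4352≥3804, memory 144≤317).
D: dominated by C (p99 latency 686≤795, avg latency 171≤196, throughput 3804≥2458, memory 317≤370).
E: not dominated.
F: not dominated.
G: not dominated (best throughput).
H: dominated by B (p99 latency 510≤620, avg latency 64≤192, throughput 2337≥2103, memory 123≤242).
I: not dominated.
J: not dominated.
K: not dominated (best avg latency).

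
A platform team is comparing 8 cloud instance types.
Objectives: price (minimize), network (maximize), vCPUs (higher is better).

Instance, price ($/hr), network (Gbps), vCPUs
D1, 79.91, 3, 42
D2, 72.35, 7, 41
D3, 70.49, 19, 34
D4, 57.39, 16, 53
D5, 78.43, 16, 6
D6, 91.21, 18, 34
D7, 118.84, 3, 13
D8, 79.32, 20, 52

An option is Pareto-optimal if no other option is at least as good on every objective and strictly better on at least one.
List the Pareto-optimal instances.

D3, D4, D8

D1: dominated by D4 (price 57.39≤79.91, network 16≥3, vCPUs 53≥42).
D2: dominated by D4 (price 57.39≤72.35, network 16≥7, vCPUs 53≥41).
D3: not dominated.
D4: not dominated (best price).
D5: dominated by D3 (price 70.49≤78.43, network 19≥16, vCPUs 34≥6).
D6: dominated by D3 (price 70.49≤91.21, network 19≥18, vCPUs 34≥34).
D7: dominated by D1 (price 79.91≤118.84, network 3≥3, vCPUs 42≥13).
D8: not dominated (best network).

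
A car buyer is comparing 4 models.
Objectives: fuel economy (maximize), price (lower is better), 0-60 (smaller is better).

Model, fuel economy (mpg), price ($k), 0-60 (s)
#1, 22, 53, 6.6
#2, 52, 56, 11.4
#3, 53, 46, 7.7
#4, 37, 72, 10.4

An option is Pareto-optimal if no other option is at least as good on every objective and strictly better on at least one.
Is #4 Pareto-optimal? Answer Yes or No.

No

#3 vs #4: fuel economy 53≥37, price 46≤72, 0-60 7.7≤10.4 — #3 is at least as good on every objective and strictly better on at least one, so #3 dominates #4.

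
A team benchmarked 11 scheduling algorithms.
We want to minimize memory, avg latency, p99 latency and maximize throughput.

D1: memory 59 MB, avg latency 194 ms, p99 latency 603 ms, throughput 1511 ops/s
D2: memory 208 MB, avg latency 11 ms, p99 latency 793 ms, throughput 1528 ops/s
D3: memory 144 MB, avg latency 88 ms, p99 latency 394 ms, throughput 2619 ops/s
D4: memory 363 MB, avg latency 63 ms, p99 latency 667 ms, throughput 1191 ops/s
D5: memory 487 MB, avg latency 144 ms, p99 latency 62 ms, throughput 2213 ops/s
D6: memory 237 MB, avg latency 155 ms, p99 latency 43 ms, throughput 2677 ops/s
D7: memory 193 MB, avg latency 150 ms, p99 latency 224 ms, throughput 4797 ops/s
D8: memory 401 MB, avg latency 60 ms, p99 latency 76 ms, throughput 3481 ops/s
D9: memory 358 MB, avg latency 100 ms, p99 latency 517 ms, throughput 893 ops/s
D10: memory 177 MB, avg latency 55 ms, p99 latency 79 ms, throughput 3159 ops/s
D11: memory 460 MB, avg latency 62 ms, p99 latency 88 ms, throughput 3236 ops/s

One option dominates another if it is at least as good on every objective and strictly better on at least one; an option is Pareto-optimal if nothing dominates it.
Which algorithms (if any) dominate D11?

D8

D8: memory 401≤460, avg latency 60≤62, p99 latency 76≤88, throughput 3481≥3236 — dominates D11.
Others (D1, D2, D3, D4, D5, D6, D7, D9, D10) are each worse than D11 on at least one objective.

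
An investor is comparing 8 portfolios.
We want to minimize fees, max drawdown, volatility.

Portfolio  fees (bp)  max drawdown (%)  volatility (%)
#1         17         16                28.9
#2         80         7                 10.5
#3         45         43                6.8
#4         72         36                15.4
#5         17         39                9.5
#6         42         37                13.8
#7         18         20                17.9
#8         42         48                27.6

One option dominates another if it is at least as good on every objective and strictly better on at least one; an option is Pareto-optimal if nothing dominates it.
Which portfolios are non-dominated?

#1, #2, #3, #4, #5, #6, #7

#1: not dominated.
#2: not dominated (best max drawdown).
#3: not dominated (best volatility).
#4: not dominated.
#5: not dominated.
#6: not dominated.
#7: not dominated.
#8: dominated by #5 (fees 17≤42, max drawdown 39≤48, volatility 9.5≤27.6).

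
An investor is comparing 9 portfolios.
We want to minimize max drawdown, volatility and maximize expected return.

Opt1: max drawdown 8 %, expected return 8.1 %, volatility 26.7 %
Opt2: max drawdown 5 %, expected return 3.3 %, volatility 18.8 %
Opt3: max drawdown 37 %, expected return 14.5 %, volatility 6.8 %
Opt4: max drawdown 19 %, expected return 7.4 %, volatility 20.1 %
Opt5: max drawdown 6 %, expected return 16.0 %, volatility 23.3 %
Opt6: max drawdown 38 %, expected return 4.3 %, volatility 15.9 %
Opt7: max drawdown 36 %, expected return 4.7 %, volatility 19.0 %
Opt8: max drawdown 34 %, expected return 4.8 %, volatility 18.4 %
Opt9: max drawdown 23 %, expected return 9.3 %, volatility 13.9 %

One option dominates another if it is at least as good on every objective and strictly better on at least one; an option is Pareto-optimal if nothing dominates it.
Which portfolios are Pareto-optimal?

Opt1: dominated by Opt5 (max drawdown 6≤8, expected return 16.0≥8.1, volatility 23.3≤26.7).
Opt2: not dominated (best max drawdown).
Opt3: not dominated (best volatility).
Opt4: not dominated.
Opt5: not dominated (best expected return).
Opt6: dominated by Opt3 (max drawdown 37≤38, expected return 14.5≥4.3, volatility 6.8≤15.9).
Opt7: dominated by Opt8 (max drawdown 34≤36, expected return 4.8≥4.7, volatility 18.4≤19.0).
Opt8: dominated by Opt9 (max drawdown 23≤34, expected return 9.3≥4.8, volatility 13.9≤18.4).
Opt9: not dominated.

Opt2, Opt3, Opt4, Opt5, Opt9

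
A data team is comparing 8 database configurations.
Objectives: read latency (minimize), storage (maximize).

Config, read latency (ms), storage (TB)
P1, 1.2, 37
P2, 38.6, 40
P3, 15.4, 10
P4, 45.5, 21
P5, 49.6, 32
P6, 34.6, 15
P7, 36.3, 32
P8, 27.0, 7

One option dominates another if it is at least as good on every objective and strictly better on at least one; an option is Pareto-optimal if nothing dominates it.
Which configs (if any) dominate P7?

P1: read latency 1.2≤36.3, storage 37≥32 — dominates P7.
Others (P2, P3, P4, P5, P6, P8) are each worse than P7 on at least one objective.

P1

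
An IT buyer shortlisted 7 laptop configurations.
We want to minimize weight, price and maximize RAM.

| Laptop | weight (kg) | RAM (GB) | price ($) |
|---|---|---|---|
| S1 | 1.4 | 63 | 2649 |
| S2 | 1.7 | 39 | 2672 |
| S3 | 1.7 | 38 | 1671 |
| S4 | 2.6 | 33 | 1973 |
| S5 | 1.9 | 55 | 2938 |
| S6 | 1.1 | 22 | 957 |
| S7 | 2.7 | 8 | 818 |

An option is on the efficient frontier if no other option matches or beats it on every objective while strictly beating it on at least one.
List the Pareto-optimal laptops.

S1, S3, S6, S7

S1: not dominated (best RAM).
S2: dominated by S1 (weight 1.4≤1.7, RAM 63≥39, price 2649≤2672).
S3: not dominated.
S4: dominated by S3 (weight 1.7≤2.6, RAM 38≥33, price 1671≤1973).
S5: dominated by S1 (weight 1.4≤1.9, RAM 63≥55, price 2649≤2938).
S6: not dominated (best weight).
S7: not dominated (best price).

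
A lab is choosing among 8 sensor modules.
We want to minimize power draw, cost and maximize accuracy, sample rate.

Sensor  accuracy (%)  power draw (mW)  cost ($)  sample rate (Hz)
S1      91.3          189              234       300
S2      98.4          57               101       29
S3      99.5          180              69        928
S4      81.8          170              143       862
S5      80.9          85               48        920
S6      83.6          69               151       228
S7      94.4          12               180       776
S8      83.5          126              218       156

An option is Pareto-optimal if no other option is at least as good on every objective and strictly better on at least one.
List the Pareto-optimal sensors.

S1: dominated by S3 (accuracy 99.5≥91.3, power draw 180≤189, cost 69≤234, sample rate 928≥300).
S2: not dominated.
S3: not dominated (best accuracy).
S4: not dominated.
S5: not dominated (best cost).
S6: not dominated.
S7: not dominated (best power draw).
S8: dominated by S6 (accuracy 83.6≥83.5, power draw 69≤126, cost 151≤218, sample rate 228≥156).

S2, S3, S4, S5, S6, S7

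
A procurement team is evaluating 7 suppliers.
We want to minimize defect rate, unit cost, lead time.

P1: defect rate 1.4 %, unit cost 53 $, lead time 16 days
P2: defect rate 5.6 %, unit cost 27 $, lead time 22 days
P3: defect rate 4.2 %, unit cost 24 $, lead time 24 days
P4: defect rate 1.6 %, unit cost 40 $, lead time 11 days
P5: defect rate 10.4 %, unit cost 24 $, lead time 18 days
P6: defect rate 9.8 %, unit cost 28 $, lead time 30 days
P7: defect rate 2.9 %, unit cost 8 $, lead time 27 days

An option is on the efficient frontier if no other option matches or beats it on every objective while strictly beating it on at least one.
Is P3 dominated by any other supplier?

P1: worse on unit cost (53 vs 24).
P2: worse on defect rate (5.6 vs 4.2).
P4: worse on unit cost (40 vs 24).
P5: worse on defect rate (10.4 vs 4.2).
P6: worse on defect rate (9.8 vs 4.2).
P7: worse on lead time (27 vs 24).
No option is at least as good as P3 on every objective and strictly better on one.

No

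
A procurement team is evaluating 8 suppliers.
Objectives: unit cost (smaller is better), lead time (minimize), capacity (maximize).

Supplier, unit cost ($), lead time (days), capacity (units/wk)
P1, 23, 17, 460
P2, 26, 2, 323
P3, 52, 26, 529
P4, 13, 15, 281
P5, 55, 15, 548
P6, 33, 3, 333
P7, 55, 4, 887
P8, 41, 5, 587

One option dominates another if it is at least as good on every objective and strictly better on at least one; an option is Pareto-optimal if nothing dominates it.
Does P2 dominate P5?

No

P2 vs P5: P2 is worse on capacity (323 vs 548), so it does not dominate P5.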